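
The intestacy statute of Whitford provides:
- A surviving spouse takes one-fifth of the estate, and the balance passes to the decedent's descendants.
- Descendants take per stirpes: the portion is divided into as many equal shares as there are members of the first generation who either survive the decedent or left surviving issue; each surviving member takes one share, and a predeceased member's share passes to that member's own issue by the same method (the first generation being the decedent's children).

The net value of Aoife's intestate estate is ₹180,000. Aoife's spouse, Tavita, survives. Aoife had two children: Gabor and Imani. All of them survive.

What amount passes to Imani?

Tavita takes one-fifth of ₹180,000 = ₹36,000. The remaining ₹144,000 passes to the descendants.
The descendants' portion (₹144,000) is divided into 2 shares of ₹72,000: Gabor and Imani each take ₹72,000.

Imani receives ₹72,000.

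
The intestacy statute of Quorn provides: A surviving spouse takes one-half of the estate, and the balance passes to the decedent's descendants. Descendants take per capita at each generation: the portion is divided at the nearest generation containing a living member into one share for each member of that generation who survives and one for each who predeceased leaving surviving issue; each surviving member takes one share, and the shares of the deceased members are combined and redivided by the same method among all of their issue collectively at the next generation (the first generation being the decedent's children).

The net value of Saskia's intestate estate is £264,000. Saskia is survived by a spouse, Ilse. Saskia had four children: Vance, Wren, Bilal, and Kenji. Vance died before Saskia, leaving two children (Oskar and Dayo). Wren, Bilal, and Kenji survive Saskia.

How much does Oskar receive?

Ilse takes one-half of £264,000 = £132,000. The remaining £132,000 passes to the descendants.
The descendants' portion (£132,000) is divided at the children's generation into 4 shares of £33,000. Wren, Bilal, and Kenji each take £33,000. The remaining share for the deceased Vance (£33,000) is carried to the next generation.
That pool (£33,000) is divided at the grandchildren's generation equally among Oskar and Dayo: £16,500 each.

Oskar receives £16,500.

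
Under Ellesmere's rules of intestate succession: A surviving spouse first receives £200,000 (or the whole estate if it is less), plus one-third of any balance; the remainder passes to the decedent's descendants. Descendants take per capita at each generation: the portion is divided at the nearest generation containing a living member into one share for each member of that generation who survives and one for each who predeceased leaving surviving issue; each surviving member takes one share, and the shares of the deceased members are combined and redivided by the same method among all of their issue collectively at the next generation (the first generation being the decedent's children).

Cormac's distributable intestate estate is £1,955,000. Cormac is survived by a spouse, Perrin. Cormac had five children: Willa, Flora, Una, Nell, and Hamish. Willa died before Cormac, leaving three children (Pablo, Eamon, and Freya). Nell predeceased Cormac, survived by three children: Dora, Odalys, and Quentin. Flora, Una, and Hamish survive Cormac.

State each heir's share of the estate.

Perrin first takes £200,000, leaving a balance of £1,755,000. Perrin then takes one-third of the balance (£585,000), for a total of £785,000. The remaining £1,170,000 passes to the descendants.
The descendants' portion (£1,170,000) is divided at the children's generation into 5 shares of £234,000. Flora, Una, and Hamish each take £234,000. The 2 shares of the deceased (Willa and Nell) are combined into a pool of £468,000.
That pool (£468,000) is divided at the grandchildren's generation equally among Pablo, Eamon, Freya, Dora, Odalys, and Quentin: £78,000 each.

Perrin: £785,000; Pablo: £78,000; Eamon: £78,000; Freya: £78,000; Flora: £234,000; Una: £234,000; Dora: £78,000; Odalys: £78,000; Quentin: £78,000; Hamish: £234,000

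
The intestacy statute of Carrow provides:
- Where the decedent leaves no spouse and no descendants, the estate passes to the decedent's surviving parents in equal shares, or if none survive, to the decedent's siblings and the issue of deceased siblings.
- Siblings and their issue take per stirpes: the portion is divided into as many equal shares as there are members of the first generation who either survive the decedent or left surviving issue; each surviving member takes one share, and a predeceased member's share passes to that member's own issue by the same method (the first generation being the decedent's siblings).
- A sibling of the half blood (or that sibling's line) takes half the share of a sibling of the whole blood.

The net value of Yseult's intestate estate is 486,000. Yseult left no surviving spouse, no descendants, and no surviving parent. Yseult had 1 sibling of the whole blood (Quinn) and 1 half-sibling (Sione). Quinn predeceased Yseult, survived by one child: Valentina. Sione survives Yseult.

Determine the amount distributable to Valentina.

The entire 486,000 passes to the siblings and their issue.
Counting each half-blood sibling's line as half a unit, there are 3/2 units in 486,000, so one unit is 324,000. Whole-blood lines (Quinn) take 324,000 each; half-blood lines (Sione) take 162,000 each.
Quinn's share (324,000) passes entirely to Valentina.

Valentina receives 324,000.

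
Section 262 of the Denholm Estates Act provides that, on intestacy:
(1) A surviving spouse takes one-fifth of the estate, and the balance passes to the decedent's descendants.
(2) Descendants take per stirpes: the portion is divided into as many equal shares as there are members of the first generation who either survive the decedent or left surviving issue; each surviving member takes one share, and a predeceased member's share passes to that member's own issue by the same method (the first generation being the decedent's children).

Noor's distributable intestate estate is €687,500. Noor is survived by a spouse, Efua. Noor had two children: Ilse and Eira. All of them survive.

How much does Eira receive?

Eira receives €275,000.

Efua takes one-fifth of €687,500 = €137,500. The remaining €550,000 passes to the descendants.
The descendants' portion (€550,000) is divided into 2 shares of €275,000: Ilse and Eira each take €275,000.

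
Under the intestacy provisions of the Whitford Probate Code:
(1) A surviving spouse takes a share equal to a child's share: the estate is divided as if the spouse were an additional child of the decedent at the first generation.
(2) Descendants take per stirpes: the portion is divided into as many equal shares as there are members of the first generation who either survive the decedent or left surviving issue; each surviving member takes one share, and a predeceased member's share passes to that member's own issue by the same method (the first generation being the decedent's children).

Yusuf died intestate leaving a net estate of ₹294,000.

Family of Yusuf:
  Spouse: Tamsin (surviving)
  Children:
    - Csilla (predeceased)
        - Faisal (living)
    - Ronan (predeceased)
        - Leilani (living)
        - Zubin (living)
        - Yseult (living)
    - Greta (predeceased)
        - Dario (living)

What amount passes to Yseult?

The spouse counts as an additional share at the children's level, so there are 4 primary shares of ₹73,500. Tamsin takes one such share (₹73,500).
The children's combined portion (₹220,500) is divided into 3 shares of ₹73,500: Csilla's ₹73,500 share passes to Csilla's issue; Ronan's ₹73,500 share passes to Ronan's issue; Greta's ₹73,500 share passes to Greta's issue.
Csilla's share (₹73,500) passes entirely to Faisal.
Ronan's share (₹73,500) is divided into 3 shares of ₹24,500: Leilani, Zubin, and Yseult each take ₹24,500.
Greta's share (₹73,500) passes entirely to Dario.

Yseult receives ₹24,500.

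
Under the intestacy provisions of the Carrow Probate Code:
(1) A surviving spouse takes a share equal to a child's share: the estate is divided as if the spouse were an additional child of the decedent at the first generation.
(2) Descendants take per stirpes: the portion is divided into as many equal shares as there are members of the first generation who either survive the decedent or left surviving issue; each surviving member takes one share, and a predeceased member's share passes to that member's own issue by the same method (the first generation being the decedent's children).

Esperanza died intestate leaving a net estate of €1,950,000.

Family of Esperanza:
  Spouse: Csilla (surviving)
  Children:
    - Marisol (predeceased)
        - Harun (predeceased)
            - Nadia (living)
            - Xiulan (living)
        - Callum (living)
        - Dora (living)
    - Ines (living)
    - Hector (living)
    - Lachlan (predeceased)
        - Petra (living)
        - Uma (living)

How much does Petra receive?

Petra receives €195,000.

The spouse counts as an additional share at the children's level, so there are 5 primary shares of €390,000. Csilla takes one such share (€390,000).
The children's combined portion (€1,560,000) is divided into 4 shares of €390,000: Ines and Hector each take €390,000; Marisol's €390,000 share passes to Marisol's issue; Lachlan's €390,000 share passes to Lachlan's issue.
Marisol's share (€390,000) is divided into 3 shares of €130,000: Callum and Dora each take €130,000; Harun's €130,000 share passes to Harun's issue.
Harun's share (€130,000) is divided into 2 shares of €65,000: Nadia and Xiulan each take €65,000.
Lachlan's share (€390,000) is divided into 2 shares of €195,000: Petra and Uma each take €195,000.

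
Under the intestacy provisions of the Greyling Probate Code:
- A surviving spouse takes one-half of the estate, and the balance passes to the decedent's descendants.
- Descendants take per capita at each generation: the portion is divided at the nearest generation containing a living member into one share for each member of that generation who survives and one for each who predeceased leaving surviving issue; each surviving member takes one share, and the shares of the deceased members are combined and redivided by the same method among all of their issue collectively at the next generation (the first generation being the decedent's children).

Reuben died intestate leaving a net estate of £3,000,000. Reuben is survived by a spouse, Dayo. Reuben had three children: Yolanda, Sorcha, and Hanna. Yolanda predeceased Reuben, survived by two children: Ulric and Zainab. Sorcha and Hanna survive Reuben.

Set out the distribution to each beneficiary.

Dayo takes one-half of £3,000,000 = £1,500,000. The remaining £1,500,000 passes to the descendants.
The descendants' portion (£1,500,000) is divided at the children's generation into 3 shares of £500,000. Sorcha and Hanna each take £500,000. The remaining share for the deceased Yolanda (£500,000) is carried to the next generation.
That pool (£500,000) is divided at the grandchildren's generation equally among Ulric and Zainab: £250,000 each.

Dayo: £1,500,000; Ulric: £250,000; Zainab: £250,000; Sorcha: £500,000; Hanna: £500,000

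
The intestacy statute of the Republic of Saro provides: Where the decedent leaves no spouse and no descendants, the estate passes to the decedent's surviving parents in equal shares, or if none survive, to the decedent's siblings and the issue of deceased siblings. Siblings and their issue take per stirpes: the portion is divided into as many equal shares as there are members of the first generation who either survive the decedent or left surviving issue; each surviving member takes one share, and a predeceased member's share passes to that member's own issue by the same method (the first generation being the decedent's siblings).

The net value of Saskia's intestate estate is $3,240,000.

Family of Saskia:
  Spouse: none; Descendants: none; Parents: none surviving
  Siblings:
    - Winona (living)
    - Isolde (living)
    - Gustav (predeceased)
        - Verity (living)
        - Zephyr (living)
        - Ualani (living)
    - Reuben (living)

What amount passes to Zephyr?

Zephyr receives $270,000.

The entire $3,240,000 passes to the siblings and their issue.
That amount ($3,240,000) is divided into 4 shares of $810,000: Winona, Isolde, and Reuben each take $810,000; Gustav's $810,000 share passes to Gustav's issue.
Gustav's share ($810,000) is divided into 3 shares of $270,000: Verity, Zephyr, and Ualani each take $270,000.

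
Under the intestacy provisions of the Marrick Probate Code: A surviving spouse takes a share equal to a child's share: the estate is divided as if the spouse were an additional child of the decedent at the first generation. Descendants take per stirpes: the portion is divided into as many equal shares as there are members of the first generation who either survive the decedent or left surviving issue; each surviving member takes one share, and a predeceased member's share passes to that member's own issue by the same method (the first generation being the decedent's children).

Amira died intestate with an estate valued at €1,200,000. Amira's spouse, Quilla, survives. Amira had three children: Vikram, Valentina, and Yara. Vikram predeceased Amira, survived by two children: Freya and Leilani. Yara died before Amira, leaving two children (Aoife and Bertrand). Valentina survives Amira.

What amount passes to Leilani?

Leilani receives €150,000.

The spouse counts as an additional share at the children's level, so there are 4 primary shares of €300,000. Quilla takes one such share (€300,000).
The children's combined portion (€900,000) is divided into 3 shares of €300,000: Valentina takes €300,000; Vikram's €300,000 share passes to Vikram's issue; Yara's €300,000 share passes to Yara's issue.
Vikram's share (€300,000) is divided into 2 shares of €150,000: Freya and Leilani each take €150,000.
Yara's share (€300,000) is divided into 2 shares of €150,000: Aoife and Bertrand each take €150,000.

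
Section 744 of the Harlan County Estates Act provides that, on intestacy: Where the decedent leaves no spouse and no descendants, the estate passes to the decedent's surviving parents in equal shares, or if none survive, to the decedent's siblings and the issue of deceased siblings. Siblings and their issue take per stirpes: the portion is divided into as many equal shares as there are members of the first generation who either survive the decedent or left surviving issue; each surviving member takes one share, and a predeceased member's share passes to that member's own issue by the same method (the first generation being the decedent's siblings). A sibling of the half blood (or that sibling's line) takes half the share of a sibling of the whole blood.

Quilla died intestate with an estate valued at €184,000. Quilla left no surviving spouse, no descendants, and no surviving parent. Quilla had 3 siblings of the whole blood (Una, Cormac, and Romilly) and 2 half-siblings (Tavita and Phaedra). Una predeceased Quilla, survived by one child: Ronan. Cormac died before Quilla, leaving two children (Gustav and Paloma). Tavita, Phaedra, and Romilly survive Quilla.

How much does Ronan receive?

Ronan receives €46,000.

The entire €184,000 passes to the siblings and their issue.
Counting each half-blood sibling's line as half a unit, there are 4 units in €184,000, so one unit is €46,000. Whole-blood lines (Una, Cormac, and Romilly) take €46,000 each; half-blood lines (Tavita and Phaedra) take €23,000 each.
Una's share (€46,000) passes entirely to Ronan.
Cormac's share (€46,000) is divided into 2 shares of €23,000: Gustav and Paloma each take €23,000.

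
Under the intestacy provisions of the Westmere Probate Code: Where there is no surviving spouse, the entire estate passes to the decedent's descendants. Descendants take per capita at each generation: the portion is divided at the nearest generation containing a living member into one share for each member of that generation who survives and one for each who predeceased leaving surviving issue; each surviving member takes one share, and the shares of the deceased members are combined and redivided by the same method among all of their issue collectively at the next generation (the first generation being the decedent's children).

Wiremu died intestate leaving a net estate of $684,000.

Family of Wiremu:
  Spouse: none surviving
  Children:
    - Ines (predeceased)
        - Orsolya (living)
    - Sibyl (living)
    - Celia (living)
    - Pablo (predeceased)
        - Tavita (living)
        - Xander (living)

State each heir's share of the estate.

Orsolya: $114,000; Sibyl: $171,000; Celia: $171,000; Tavita: $114,000; Xander: $114,000

The entire $684,000 passes to the descendants.
That amount ($684,000) is divided at the children's generation into 4 shares of $171,000. Sibyl and Celia each take $171,000. The 2 shares of the deceased (Ines and Pablo) are combined into a pool of $342,000.
That pool ($342,000) is divided at the grandchildren's generation equally among Orsolya, Tavita, and Xander: $114,000 each.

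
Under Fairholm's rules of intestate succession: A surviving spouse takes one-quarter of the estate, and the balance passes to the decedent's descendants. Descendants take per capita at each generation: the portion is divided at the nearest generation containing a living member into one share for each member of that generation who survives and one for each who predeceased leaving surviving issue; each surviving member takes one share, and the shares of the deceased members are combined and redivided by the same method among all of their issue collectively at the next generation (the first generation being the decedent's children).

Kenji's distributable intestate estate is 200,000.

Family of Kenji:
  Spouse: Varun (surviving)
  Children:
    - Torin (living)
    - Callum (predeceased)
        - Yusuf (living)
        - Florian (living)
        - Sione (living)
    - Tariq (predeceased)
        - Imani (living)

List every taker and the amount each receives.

Varun: 50,000; Torin: 50,000; Yusuf: 25,000; Florian: 25,000; Sione: 25,000; Imani: 25,000

Varun takes one-quarter of 200,000 = 50,000. The remaining 150,000 passes to the descendants.
The descendants' portion (150,000) is divided at the children's generation into 3 shares of 50,000. Torin takes 50,000. The 2 shares of the deceased (Callum and Tariq) are combined into a pool of 100,000.
That pool (100,000) is divided at the grandchildren's generation equally among Yusuf, Florian, Sione, and Imani: 25,000 each.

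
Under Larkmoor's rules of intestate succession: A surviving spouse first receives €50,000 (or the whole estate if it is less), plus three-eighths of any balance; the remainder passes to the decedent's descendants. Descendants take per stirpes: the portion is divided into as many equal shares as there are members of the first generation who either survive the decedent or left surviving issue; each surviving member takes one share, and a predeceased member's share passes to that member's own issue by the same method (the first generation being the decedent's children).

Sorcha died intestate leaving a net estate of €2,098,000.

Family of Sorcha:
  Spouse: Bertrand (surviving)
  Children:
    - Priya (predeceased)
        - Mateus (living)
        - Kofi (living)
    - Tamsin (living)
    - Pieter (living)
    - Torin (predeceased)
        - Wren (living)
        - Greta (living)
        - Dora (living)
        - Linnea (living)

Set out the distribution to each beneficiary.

Bertrand: €818,000; Mateus: €160,000; Kofi: €160,000; Tamsin: €320,000; Pieter: €320,000; Wren: €80,000; Greta: €80,000; Dora: €80,000; Linnea: €80,000

Bertrand first takes €50,000, leaving a balance of €2,048,000. Bertrand then takes three-eighths of the balance (€768,000), for a total of €818,000. The remaining €1,280,000 passes to the descendants.
The descendants' portion (€1,280,000) is divided into 4 shares of €320,000: Tamsin and Pieter each take €320,000; Priya's €320,000 share passes to Priya's issue; Torin's €320,000 share passes to Torin's issue.
Priya's share (€320,000) is divided into 2 shares of €160,000: Mateus and Kofi each take €160,000.
Torin's share (€320,000) is divided into 4 shares of €80,000: Wren, Greta, Dora, and Linnea each take €80,000.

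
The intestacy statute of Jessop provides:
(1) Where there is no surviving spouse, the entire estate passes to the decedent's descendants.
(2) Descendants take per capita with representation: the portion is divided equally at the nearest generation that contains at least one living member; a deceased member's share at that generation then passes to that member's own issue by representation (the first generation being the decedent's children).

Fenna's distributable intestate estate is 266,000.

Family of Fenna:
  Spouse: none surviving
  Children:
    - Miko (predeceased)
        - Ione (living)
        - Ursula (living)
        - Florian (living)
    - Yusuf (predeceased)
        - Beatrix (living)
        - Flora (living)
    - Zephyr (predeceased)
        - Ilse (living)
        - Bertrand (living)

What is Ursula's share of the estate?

The entire 266,000 passes to the descendants.
No child survives, so the initial division is made at the grandchildren's generation.
That amount (266,000) is divided into 7 shares of 38,000: Ione, Ursula, Florian, Beatrix, Flora, Ilse, and Bertrand each take 38,000.

Ursula receives 38,000.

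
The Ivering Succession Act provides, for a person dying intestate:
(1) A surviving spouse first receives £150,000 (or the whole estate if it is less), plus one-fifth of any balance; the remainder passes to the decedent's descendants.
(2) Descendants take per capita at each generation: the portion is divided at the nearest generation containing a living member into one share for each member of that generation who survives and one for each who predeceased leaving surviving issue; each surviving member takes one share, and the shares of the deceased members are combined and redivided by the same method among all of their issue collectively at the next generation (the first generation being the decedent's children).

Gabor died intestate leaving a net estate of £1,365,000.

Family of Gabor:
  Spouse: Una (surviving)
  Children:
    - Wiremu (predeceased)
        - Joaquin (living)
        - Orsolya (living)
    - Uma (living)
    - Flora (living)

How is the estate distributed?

Una first takes £150,000, leaving a balance of £1,215,000. Una then takes one-fifth of the balance (£243,000), for a total of £393,000. The remaining £972,000 passes to the descendants.
The descendants' portion (£972,000) is divided at the children's generation into 3 shares of £324,000. Uma and Flora each take £324,000. The remaining share for the deceased Wiremu (£324,000) is carried to the next generation.
That pool (£324,000) is divided at the grandchildren's generation equally among Joaquin and Orsolya: £162,000 each.

Una: £393,000; Joaquin: £162,000; Orsolya: £162,000; Uma: £324,000; Flora: £324,000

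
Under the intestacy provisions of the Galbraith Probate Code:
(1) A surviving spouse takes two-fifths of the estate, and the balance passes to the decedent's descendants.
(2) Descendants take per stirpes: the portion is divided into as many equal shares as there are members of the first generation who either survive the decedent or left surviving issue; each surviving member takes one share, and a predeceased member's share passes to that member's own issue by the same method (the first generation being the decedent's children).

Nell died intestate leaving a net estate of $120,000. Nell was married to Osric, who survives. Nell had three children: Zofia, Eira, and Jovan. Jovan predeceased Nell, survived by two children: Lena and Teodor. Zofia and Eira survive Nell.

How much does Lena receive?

Osric takes two-fifths of $120,000 = $48,000. The remaining $72,000 passes to the descendants.
The descendants' portion ($72,000) is divided into 3 shares of $24,000: Zofia and Eira each take $24,000; Jovan's $24,000 share passes to Jovan's issue.
Jovan's share ($24,000) is divided into 2 shares of $12,000: Lena and Teodor each take $12,000.

Lena receives $12,000.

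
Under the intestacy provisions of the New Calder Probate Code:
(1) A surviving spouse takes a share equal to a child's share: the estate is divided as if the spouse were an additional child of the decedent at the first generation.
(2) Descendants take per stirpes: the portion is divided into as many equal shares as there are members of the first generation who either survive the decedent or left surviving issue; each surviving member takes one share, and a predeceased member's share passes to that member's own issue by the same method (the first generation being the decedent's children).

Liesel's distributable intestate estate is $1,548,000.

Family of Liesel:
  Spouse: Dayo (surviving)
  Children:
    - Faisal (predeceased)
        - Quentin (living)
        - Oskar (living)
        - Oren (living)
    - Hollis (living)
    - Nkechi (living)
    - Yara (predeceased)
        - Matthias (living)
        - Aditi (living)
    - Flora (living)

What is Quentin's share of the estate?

Quentin receives $86,000.

The spouse counts as an additional share at the children's level, so there are 6 primary shares of $258,000. Dayo takes one such share ($258,000).
The children's combined portion ($1,290,000) is divided into 5 shares of $258,000: Hollis, Nkechi, and Flora each take $258,000; Faisal's $258,000 share passes to Faisal's issue; Yara's $258,000 share passes to Yara's issue.
Faisal's share ($258,000) is divided into 3 shares of $86,000: Quentin, Oskar, and Oren each take $86,000.
Yara's share ($258,000) is divided into 2 shares of $129,000: Matthias and Aditi each take $129,000.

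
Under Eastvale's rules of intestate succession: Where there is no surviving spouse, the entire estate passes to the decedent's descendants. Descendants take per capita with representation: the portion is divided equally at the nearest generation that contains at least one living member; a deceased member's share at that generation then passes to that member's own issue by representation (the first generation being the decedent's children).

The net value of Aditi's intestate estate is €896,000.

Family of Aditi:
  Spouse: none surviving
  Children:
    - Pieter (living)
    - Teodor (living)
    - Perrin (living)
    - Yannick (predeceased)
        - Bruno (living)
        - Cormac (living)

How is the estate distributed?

The entire €896,000 passes to the descendants.
That amount (€896,000) is divided into 4 shares of €224,000: Pieter, Teodor, and Perrin each take €224,000; Yannick's €224,000 share passes to Yannick's issue.
Yannick's share (€224,000) is divided into 2 shares of €112,000: Bruno and Cormac each take €112,000.

Pieter: €224,000; Teodor: €224,000; Perrin: €224,000; Bruno: €112,000; Cormac: €112,000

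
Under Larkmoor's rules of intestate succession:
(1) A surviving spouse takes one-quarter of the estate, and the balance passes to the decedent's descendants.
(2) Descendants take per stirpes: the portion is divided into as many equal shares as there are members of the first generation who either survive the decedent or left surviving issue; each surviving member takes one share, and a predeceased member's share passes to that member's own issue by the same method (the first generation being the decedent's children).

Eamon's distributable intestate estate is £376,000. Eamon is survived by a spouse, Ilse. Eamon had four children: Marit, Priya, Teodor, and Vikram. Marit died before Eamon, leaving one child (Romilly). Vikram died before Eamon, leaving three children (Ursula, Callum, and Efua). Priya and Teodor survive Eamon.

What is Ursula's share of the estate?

Ursula receives £23,500.

Ilse takes one-quarter of £376,000 = £94,000. The remaining £282,000 passes to the descendants.
The descendants' portion (£282,000) is divided into 4 shares of £70,500: Priya and Teodor each take £70,500; Marit's £70,500 share passes to Marit's issue; Vikram's £70,500 share passes to Vikram's issue.
Marit's share (£70,500) passes entirely to Romilly.
Vikram's share (£70,500) is divided into 3 shares of £23,500: Ursula, Callum, and Efua each take £23,500.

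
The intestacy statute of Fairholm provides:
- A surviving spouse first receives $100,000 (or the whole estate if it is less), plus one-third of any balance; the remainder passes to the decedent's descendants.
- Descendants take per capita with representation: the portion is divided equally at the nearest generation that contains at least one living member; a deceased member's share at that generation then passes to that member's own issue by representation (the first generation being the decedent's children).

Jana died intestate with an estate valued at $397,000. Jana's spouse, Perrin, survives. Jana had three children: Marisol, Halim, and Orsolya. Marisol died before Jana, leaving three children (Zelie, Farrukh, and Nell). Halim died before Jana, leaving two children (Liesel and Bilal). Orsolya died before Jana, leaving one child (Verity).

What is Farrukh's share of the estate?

Perrin first takes $100,000, leaving a balance of $297,000. Perrin then takes one-third of the balance ($99,000), for a total of $199,000. The remaining $198,000 passes to the descendants.
No child survives, so the initial division is made at the grandchildren's generation.
The descendants' portion ($198,000) is divided into 6 shares of $33,000: Zelie, Farrukh, Nell, Liesel, Bilal, and Verity each take $33,000.

Farrukh receives $33,000.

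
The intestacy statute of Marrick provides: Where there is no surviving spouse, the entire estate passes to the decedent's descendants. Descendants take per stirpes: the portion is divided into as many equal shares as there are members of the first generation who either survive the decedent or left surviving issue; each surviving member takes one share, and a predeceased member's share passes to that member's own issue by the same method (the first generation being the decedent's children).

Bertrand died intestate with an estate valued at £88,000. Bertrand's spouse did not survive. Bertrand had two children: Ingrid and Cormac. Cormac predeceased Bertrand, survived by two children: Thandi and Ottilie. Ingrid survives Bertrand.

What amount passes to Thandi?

Thandi receives £22,000.

The entire £88,000 passes to the descendants.
That amount (£88,000) is divided into 2 shares of £44,000: Ingrid takes £44,000; Cormac's £44,000 share passes to Cormac's issue.
Cormac's share (£44,000) is divided into 2 shares of £22,000: Thandi and Ottilie each take £22,000.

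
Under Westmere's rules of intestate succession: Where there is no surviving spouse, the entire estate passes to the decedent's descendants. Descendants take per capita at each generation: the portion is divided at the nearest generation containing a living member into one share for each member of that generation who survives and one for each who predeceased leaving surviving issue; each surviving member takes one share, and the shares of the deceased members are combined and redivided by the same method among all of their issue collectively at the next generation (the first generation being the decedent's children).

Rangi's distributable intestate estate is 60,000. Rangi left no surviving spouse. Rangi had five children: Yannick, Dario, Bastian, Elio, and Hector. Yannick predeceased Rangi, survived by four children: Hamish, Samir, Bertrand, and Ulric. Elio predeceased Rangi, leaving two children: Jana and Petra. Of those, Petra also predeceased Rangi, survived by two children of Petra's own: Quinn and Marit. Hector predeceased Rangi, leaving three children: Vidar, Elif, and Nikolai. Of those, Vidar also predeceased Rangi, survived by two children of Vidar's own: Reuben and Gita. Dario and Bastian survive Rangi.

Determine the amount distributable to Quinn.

The entire 60,000 passes to the descendants.
That amount (60,000) is divided at the children's generation into 5 shares of 12,000. Dario and Bastian each take 12,000. The 3 shares of the deceased (Yannick, Elio, and Hector) are combined into a pool of 36,000.
That pool (36,000) is divided at the grandchildren's generation into 9 shares of 4,000. Hamish, Samir, Bertrand, Ulric, Jana, Elif, and Nikolai each take 4,000. The 2 shares of the deceased (Petra and Vidar) are combined into a pool of 8,000.
That pool (8,000) is divided at the great-grandchildren's generation equally among Quinn, Marit, Reuben, and Gita: 2,000 each.

Quinn receives 2,000.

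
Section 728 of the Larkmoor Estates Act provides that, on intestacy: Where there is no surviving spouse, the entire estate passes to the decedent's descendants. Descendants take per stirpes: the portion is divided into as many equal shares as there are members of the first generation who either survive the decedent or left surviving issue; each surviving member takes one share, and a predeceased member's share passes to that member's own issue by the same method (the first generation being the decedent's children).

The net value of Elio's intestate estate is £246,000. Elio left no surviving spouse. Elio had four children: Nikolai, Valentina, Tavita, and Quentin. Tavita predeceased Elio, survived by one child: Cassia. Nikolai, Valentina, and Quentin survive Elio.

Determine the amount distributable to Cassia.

The entire £246,000 passes to the descendants.
That amount (£246,000) is divided into 4 shares of £61,500: Nikolai, Valentina, and Quentin each take £61,500; Tavita's £61,500 share passes to Tavita's issue.
Tavita's share (£61,500) passes entirely to Cassia.

Cassia receives £61,500.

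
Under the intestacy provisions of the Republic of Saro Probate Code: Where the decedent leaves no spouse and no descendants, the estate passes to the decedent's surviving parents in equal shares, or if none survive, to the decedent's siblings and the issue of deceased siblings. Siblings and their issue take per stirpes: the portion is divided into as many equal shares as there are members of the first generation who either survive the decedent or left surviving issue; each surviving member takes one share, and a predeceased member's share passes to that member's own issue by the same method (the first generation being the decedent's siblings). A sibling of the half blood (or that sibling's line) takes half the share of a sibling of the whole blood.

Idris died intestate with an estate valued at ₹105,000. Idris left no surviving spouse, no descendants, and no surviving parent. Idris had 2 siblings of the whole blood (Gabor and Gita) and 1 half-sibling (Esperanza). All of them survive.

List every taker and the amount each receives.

The entire ₹105,000 passes to the siblings and their issue.
Counting each half-blood sibling's line as half a unit, there are 5/2 units in ₹105,000, so one unit is ₹42,000. Whole-blood lines (Gabor and Gita) take ₹42,000 each; half-blood lines (Esperanza) take ₹21,000 each.

Esperanza: ₹21,000; Gabor: ₹42,000; Gita: ₹42,000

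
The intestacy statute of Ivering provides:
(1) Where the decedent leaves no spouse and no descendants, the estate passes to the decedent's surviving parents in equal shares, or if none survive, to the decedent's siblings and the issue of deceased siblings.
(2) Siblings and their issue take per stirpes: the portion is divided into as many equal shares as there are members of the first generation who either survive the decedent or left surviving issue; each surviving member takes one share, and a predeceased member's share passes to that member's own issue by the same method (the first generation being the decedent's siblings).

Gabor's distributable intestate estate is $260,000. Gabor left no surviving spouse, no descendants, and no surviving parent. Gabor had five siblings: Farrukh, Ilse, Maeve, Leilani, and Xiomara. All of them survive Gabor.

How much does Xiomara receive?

Xiomara receives $52,000.

The entire $260,000 passes to the siblings and their issue.
That amount ($260,000) is divided into 5 shares of $52,000: Farrukh, Ilse, Maeve, Leilani, and Xiomara each take $52,000.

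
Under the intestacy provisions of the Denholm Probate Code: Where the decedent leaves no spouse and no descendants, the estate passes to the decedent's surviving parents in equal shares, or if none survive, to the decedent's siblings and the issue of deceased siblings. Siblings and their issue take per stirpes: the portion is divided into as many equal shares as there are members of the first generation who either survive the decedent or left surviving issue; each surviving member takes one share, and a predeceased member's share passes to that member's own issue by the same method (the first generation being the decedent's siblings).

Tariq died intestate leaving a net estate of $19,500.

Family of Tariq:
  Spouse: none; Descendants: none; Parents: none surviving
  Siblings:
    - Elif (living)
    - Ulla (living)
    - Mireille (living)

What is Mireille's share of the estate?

Mireille receives $6,500.

The entire $19,500 passes to the siblings and their issue.
That amount ($19,500) is divided into 3 shares of $6,500: Elif, Ulla, and Mireille each take $6,500.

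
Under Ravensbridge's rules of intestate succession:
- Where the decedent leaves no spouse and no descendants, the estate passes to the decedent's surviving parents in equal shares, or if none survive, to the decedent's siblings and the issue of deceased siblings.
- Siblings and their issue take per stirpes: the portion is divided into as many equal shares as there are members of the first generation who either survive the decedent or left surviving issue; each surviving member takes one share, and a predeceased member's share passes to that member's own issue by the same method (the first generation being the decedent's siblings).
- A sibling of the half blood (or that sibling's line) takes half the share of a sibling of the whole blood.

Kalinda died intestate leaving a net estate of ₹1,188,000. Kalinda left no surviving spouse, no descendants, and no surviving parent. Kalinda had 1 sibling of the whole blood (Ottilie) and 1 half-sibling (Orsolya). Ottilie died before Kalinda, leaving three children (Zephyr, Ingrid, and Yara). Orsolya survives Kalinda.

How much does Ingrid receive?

Ingrid receives ₹264,000.

The entire ₹1,188,000 passes to the siblings and their issue.
Counting each half-blood sibling's line as half a unit, there are 3/2 units in ₹1,188,000, so one unit is ₹792,000. Whole-blood lines (Ottilie) take ₹792,000 each; half-blood lines (Orsolya) take ₹396,000 each.
Ottilie's share (₹792,000) is divided into 3 shares of ₹264,000: Zephyr, Ingrid, and Yara each take ₹264,000.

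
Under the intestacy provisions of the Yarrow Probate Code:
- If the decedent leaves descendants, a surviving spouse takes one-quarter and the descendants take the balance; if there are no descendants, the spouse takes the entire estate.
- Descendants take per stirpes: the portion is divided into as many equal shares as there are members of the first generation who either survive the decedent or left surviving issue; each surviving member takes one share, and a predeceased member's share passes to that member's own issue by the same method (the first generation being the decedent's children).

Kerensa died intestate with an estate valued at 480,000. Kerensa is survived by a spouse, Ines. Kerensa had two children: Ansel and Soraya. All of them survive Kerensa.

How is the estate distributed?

Ines takes one-quarter of 480,000 = 120,000. The remaining 360,000 passes to the descendants.
The descendants' portion (360,000) is divided into 2 shares of 180,000: Ansel and Soraya each take 180,000.

Ines: 120,000; Ansel: 180,000; Soraya: 180,000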